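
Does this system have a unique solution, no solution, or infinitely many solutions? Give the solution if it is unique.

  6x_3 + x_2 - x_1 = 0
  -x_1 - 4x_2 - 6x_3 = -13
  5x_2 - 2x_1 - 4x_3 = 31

x_1 = -1, x_2 = 5, x_3 = -1

Row-reduce the augmented matrix:
R1 ← R1 / (-1).
R2 ← R2 + 1·R1.
R3 ← R3 + 2·R1.
R2 ← R2 / (-5).
R1 ← R1 + 1·R2.
R3 ← R3 − 3·R2.
R3 ← R3 / (-116/5).
R1 ← R1 + 18/5·R3.
R2 ← R2 − 12/5·R3.
Reading off the reduced rows gives x_1 = -1, x_2 = 5, x_3 = -1.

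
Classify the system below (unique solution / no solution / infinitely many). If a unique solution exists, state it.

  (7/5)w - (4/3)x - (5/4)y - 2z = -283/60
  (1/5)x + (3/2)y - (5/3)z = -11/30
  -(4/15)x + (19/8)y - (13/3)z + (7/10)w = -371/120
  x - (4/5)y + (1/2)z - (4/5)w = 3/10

infinitely many solutions

Row-reduce:
R1 ← R1 / (-4/3).
R2 ← R2 − 1/5·R1.
R3 ← R3 + 4/15·R1.
R4 ← R4 − 1·R1.
R2 ← R2 / (21/16).
R1 ← R1 − 15/16·R2.
R3 ← R3 − 21/8·R2.
R4 ← R4 + 139/80·R2.
Swap R3 and R4.
R3 ← R3 / (-11351/3150).
R1 ← R1 − 61/21·R3.
R2 ← R2 + 472/315·R3.
Rank is 3 with 4 unknowns, leaving w free.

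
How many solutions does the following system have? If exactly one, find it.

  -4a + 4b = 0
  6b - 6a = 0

Row-reduce:
R1 ← R1 / (-4).
R2 ← R2 + 6·R1.
Rank is 1 with 2 unknowns, leaving b free.

infinitely many solutions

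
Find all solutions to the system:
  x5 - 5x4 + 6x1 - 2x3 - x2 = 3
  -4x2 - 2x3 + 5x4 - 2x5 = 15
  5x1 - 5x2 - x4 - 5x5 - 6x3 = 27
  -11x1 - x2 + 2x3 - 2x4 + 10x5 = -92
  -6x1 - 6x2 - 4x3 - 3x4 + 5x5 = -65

infinitely many solutions

Row-reduce:
R1 ← R1 / (6).
R3 ← R3 − 5·R1.
R4 ← R4 + 11·R1.
R5 ← R5 + 6·R1.
R2 ← R2 / (-4).
R1 ← R1 + 1/6·R2.
R3 ← R3 + 25/6·R2.
R4 ← R4 + 17/6·R2.
R5 ← R5 + 7·R2.
R3 ← R3 / (-9/4).
R1 ← R1 + 1/4·R3.
R2 ← R2 − 1/2·R3.
R4 ← R4 + 1/4·R3.
R5 ← R5 + 5/2·R3.
R4 ← R4 / (-391/27).
R1 ← R1 + 22/27·R4.
R2 ← R2 + 46/27·R4.
R3 ← R3 − 49/54·R4.
R5 ← R5 + 391/27·R4.
Rank is 4 with 5 unknowns, leaving x5 free.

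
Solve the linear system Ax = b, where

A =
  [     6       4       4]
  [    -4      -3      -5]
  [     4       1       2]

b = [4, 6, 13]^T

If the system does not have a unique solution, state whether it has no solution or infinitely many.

x_1 = 6, x_2 = -5, x_3 = -3

Row-reduce the augmented matrix:
R1 ← R1 / (6).
R2 ← R2 + 4·R1.
R3 ← R3 − 4·R1.
R2 ← R2 / (-1/3).
R1 ← R1 − 2/3·R2.
R3 ← R3 + 5/3·R2.
R3 ← R3 / (11).
R1 ← R1 + 4·R3.
R2 ← R2 − 7·R3.
Reading off the reduced rows gives x_1 = 6, x_2 = -5, x_3 = -3.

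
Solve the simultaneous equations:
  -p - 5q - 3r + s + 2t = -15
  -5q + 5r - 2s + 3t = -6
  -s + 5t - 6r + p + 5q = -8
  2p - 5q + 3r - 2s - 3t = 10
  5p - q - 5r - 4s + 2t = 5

p = 3, q = 1, r = 1, s = 0, t = -2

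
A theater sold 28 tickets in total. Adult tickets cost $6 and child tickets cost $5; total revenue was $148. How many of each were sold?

adult tickets: 8, child tickets: 20

Let a = adult tickets, c = child tickets.
  a + c = 28
  6a + 5c = 148
From equation 1: a = 28 − c.
Substitute into equation 2 and solve: c = 20.
Then a = 8.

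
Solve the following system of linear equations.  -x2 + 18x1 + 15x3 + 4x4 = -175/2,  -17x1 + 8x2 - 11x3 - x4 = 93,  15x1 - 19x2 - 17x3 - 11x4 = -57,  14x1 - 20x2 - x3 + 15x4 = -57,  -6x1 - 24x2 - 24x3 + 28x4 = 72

Row-reduce the augmented matrix:
R1 ← R1 / (18).
R2 ← R2 + 17·R1.
R3 ← R3 − 15·R1.
R4 ← R4 − 14·R1.
R5 ← R5 + 6·R1.
R2 ← R2 / (127/18).
R1 ← R1 + 1/18·R2.
R3 ← R3 + 109/6·R2.
R4 ← R4 + 173/9·R2.
R5 ← R5 + 73/3·R2.
R3 ← R3 / (-2711/127).
R1 ← R1 − 109/127·R3.
R2 ← R2 − 57/127·R3.
R4 ← R4 + 513/127·R3.
R5 ← R5 + 1026/127·R3.
R4 ← R4 / (56431/2711).
R1 ← R1 + 121/2711·R4.
R2 ← R2 − 658/2711·R4.
R3 ← R3 − 912/2711·R4.
R5 ← R5 − 112862/2711·R4.
R5 reduces to 0 = 0, so the extra equation is consistent.
Reading off the reduced rows gives x1 = -3, x2 = 2, x3 = -5/2, x4 = 3/2.

x1 = -3, x2 = 2, x3 = -5/2, x4 = 3/2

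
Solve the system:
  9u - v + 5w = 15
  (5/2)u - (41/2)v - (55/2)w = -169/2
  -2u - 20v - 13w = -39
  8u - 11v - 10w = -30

no solution

Row-reduce:
R1 ← R1 / (9).
R2 ← R2 − 5/2·R1.
R3 ← R3 + 2·R1.
R4 ← R4 − 8·R1.
R2 ← R2 / (-182/9).
R1 ← R1 + 1/9·R2.
R3 ← R3 + 182/9·R2.
R4 ← R4 + 91/9·R2.
R3 ← R3 / (17).
R1 ← R1 − 5/7·R3.
R2 ← R2 − 10/7·R3.
Row 4 reduces to 0 = 1, a contradiction. The system is inconsistent.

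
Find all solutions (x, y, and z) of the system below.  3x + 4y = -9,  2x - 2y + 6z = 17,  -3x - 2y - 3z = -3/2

x = 1, y = -3, z = 3/2

Row-reduce the augmented matrix:
R1 ← R1 / (3).
R2 ← R2 − 2·R1.
R3 ← R3 + 3·R1.
R2 ← R2 / (-14/3).
R1 ← R1 − 4/3·R2.
R3 ← R3 − 2·R2.
R3 ← R3 / (-3/7).
R1 ← R1 − 12/7·R3.
R2 ← R2 + 9/7·R3.
Reading off the reduced rows gives x = 1, y = -3, z = 3/2.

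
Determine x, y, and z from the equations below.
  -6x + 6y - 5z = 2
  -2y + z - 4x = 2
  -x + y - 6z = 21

x = 0, y = -3, z = -4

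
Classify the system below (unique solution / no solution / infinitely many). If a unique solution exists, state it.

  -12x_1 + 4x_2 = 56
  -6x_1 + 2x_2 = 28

infinitely many solutions

Row-reduce:
R1 ← R1 / (-12).
R2 ← R2 + 6·R1.
Rank is 1 with 2 unknowns, leaving x_2 free.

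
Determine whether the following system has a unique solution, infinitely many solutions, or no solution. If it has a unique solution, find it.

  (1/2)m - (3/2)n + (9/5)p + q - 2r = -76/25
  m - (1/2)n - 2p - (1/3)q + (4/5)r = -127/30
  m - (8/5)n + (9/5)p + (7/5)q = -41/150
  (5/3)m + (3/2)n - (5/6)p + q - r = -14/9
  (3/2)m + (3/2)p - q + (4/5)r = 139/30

m = -1/3, n = 2, p = 11/5, q = -1/2, r = 5/3

Row-reduce the augmented matrix:
R1 ← R1 / (1/2).
R2 ← R2 − 1·R1.
R3 ← R3 − 1·R1.
R4 ← R4 − 5/3·R1.
R5 ← R5 − 3/2·R1.
R2 ← R2 / (5/2).
R1 ← R1 + 3·R2.
R3 ← R3 − 7/5·R2.
R4 ← R4 − 13/2·R2.
R5 ← R5 − 9/2·R2.
R3 ← R3 / (167/125).
R1 ← R1 + 78/25·R3.
R2 ← R2 + 56/25·R3.
R4 ← R4 − 1159/150·R3.
R5 ← R5 − 309/50·R3.
R4 ← R4 / (-1063/3006).
R1 ← R1 − 142/167·R4.
R2 ← R2 − 42/167·R4.
R3 ← R3 − 265/501·R4.
R5 ← R5 + 1025/334·R4.
R5 ← R5 / (622219/5315).
R1 ← R1 + 158408/5315·R5.
R2 ← R2 + 6508/1063·R5.
R3 ← R3 + 21854/1063·R5.
R4 ← R4 − 43290/1063·R5.
Reading off the reduced rows gives m = -1/3, n = 2, p = 11/5, q = -1/2, r = 5/3.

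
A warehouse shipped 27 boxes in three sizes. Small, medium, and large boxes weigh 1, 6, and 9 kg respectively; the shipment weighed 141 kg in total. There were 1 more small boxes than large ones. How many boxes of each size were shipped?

Let s = small boxes, m = medium boxes, l = large boxes.
  s + m + l = 27
  s + 6m + 9l = 141
  s - l = 1
Row-reduce the augmented matrix:
R2 ← R2 − 1·R1.
R3 ← R3 − 1·R1.
R2 ← R2 / (5).
R1 ← R1 − 1·R2.
R3 ← R3 + 1·R2.
R3 ← R3 / (-2/5).
R1 ← R1 + 3/5·R3.
R2 ← R2 − 8/5·R3.
Reading off the reduced rows gives s = 9, m = 10, l = 8.

small boxes: 9, medium boxes: 10, large boxes: 8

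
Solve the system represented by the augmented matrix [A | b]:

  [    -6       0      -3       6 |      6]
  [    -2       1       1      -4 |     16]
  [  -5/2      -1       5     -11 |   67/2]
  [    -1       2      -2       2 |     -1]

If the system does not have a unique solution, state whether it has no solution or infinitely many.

infinitely many solutions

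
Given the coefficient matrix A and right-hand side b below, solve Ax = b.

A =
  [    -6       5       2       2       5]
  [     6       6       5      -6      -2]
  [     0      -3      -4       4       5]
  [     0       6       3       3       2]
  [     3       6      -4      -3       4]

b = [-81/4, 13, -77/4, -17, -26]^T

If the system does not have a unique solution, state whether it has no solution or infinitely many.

x_1 = 0, x_2 = -5/2, x_3 = 5/2, x_4 = -2, x_5 = -7/4

Row-reduce the augmented matrix:
R1 ← R1 / (-6).
R2 ← R2 − 6·R1.
R5 ← R5 − 3·R1.
R2 ← R2 / (11).
R1 ← R1 + 5/6·R2.
R3 ← R3 + 3·R2.
R4 ← R4 − 6·R2.
R5 ← R5 − 17/2·R2.
R3 ← R3 / (-23/11).
R1 ← R1 − 13/66·R3.
R2 ← R2 − 7/11·R3.
R4 ← R4 + 9/11·R3.
R5 ← R5 + 185/22·R3.
R4 ← R4 / (93/23).
R1 ← R1 + 25/69·R4.
R2 ← R2 − 12/23·R4.
R3 ← R3 + 32/23·R4.
R5 ← R5 + 244/23·R4.
R5 ← R5 / (-2254/93).
R1 ← R1 + 64/279·R5.
R2 ← R2 − 71/31·R5.
R3 ← R3 + 320/93·R5.
R4 ← R4 + 44/93·R5.
Reading off the reduced rows gives x_1 = 0, x_2 = -5/2, x_3 = 5/2, x_4 = -2, x_5 = -7/4.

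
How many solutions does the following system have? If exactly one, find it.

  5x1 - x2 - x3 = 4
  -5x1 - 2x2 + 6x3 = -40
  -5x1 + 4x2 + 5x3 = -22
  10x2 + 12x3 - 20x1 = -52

x1 = 0, x2 = 2, x3 = -6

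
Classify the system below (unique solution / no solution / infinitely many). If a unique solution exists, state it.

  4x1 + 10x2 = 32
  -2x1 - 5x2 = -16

infinitely many solutions

Row-reduce:
R1 ← R1 / (4).
R2 ← R2 + 2·R1.
Rank is 1 with 2 unknowns, leaving x2 free.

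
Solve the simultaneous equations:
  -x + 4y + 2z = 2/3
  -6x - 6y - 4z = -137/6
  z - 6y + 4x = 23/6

x = 3, y = 5/4, z = -2/3

Row-reduce the augmented matrix:
R1 ← R1 / (-1).
R2 ← R2 + 6·R1.
R3 ← R3 − 4·R1.
R2 ← R2 / (-30).
R1 ← R1 + 4·R2.
R3 ← R3 − 10·R2.
R3 ← R3 / (11/3).
R1 ← R1 − 2/15·R3.
R2 ← R2 − 8/15·R3.
Reading off the reduced rows gives x = 3, y = 5/4, z = -2/3.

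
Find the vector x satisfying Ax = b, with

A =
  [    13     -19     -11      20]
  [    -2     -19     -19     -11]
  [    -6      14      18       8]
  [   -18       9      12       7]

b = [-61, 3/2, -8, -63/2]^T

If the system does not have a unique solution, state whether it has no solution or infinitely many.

x_1 = 3/2, x_2 = 1/2, x_3 = 1, x_4 = -3

Row-reduce the augmented matrix:
R1 ← R1 / (13).
R2 ← R2 + 2·R1.
R3 ← R3 + 6·R1.
R4 ← R4 + 18·R1.
R2 ← R2 / (-285/13).
R1 ← R1 + 19/13·R2.
R3 ← R3 − 68/13·R2.
R4 ← R4 + 225/13·R2.
R3 ← R3 / (2276/285).
R1 ← R1 − 8/15·R3.
R2 ← R2 − 269/285·R3.
R4 ← R4 − 249/19·R3.
R4 ← R4 / (8975/569).
R1 ← R1 − 593/569·R4.
R2 ← R2 + 826/569·R4.
R3 ← R3 − 1093/569·R4.
Reading off the reduced rows gives x_1 = 3/2, x_2 = 1/2, x_3 = 1, x_4 = -3.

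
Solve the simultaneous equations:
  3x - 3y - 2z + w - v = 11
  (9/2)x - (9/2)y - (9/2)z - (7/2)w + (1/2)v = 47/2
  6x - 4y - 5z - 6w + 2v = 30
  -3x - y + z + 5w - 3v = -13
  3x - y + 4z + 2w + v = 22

Row-reduce:
R1 ← R1 / (3).
R2 ← R2 − 9/2·R1.
R3 ← R3 − 6·R1.
R4 ← R4 + 3·R1.
R5 ← R5 − 3·R1.
Swap R2 and R3.
R2 ← R2 / (2).
R1 ← R1 + 1·R2.
R4 ← R4 + 4·R2.
R5 ← R5 − 2·R2.
R3 ← R3 / (-3/2).
R1 ← R1 + 7/6·R3.
R2 ← R2 + 1/2·R3.
R4 ← R4 + 3·R3.
R5 ← R5 − 7·R3.
Swap R4 and R5.
R4 ← R4 / (-43/3).
R1 ← R1 − 2/9·R4.
R2 ← R2 + 7/3·R4.
R3 ← R3 − 10/3·R4.
Rank is 4 with 5 unknowns, leaving v free.

infinitely many solutions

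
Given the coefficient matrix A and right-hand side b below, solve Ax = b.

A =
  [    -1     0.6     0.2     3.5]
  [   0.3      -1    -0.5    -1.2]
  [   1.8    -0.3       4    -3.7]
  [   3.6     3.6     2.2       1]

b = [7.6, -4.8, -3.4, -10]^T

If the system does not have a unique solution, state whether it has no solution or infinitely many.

Row-reduce the augmented matrix:
R1 ← R1 / (-1).
R2 ← R2 − 3/10·R1.
R3 ← R3 − 9/5·R1.
R4 ← R4 − 18/5·R1.
R2 ← R2 / (-41/50).
R1 ← R1 + 3/5·R2.
R3 ← R3 − 39/50·R2.
R4 ← R4 − 144/25·R2.
R3 ← R3 / (808/205).
R1 ← R1 − 5/41·R3.
R2 ← R2 − 22/41·R3.
R4 ← R4 + 7/41·R3.
R4 ← R4 / (204469/16160).
R1 ← R1 + 11203/3232·R4.
R2 ← R2 + 245/1616·R4.
R3 ← R3 − 2015/3232·R4.
Reading off the reduced rows gives x_1 = -6, x_2 = 2, x_3 = 2, x_4 = 0.

x_1 = -6, x_2 = 2, x_3 = 2, x_4 = 0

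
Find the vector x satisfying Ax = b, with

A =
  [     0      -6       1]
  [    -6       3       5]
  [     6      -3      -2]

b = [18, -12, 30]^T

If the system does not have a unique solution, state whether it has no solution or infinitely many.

x_1 = 6, x_2 = -2, x_3 = 6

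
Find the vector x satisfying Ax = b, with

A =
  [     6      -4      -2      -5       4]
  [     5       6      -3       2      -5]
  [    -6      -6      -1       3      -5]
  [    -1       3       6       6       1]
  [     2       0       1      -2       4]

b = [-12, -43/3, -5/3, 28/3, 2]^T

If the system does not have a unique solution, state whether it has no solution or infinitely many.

Row-reduce the augmented matrix:
R1 ← R1 / (6).
R2 ← R2 − 5·R1.
R3 ← R3 + 6·R1.
R4 ← R4 + 1·R1.
R5 ← R5 − 2·R1.
R2 ← R2 / (28/3).
R1 ← R1 + 2/3·R2.
R3 ← R3 + 10·R2.
R4 ← R4 − 7/3·R2.
R5 ← R5 − 4/3·R2.
R3 ← R3 / (-31/7).
R1 ← R1 + 3/7·R3.
R2 ← R2 + 1/7·R3.
R4 ← R4 − 6·R3.
R5 ← R5 − 13/7·R3.
R4 ← R4 / (2447/248).
R1 ← R1 + 26/31·R4.
R2 ← R2 − 127/248·R4.
R3 ← R3 + 129/124·R4.
R5 ← R5 − 89/124·R4.
R5 ← R5 / (977/2447).
R1 ← R1 − 508/2447·R5.
R2 ← R2 + 169/2447·R5.
R3 ← R3 − 2983/2447·R5.
R4 ← R4 + 2406/2447·R5.
Reading off the reduced rows gives x_1 = -2, x_2 = 1, x_3 = 2, x_4 = -4/3, x_5 = 1/3.

x_1 = -2, x_2 = 1, x_3 = 2, x_4 = -4/3, x_5 = 1/3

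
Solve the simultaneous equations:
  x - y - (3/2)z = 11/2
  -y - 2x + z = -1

infinitely many solutions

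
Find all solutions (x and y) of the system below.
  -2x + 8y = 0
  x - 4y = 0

Row-reduce:
R1 ← R1 / (-2).
R2 ← R2 − 1·R1.
Rank is 1 with 2 unknowns, leaving y free.

infinitely many solutions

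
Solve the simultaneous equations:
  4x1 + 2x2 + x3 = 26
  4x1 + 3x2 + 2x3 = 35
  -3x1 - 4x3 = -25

Row-reduce the augmented matrix:
R1 ← R1 / (4).
R2 ← R2 − 4·R1.
R3 ← R3 + 3·R1.
R1 ← R1 − 1/2·R2.
R3 ← R3 − 3/2·R2.
R3 ← R3 / (-19/4).
R1 ← R1 + 1/4·R3.
R2 ← R2 − 1·R3.
Reading off the reduced rows gives x1 = 3, x2 = 5, x3 = 4.

x1 = 3, x2 = 5, x3 = 4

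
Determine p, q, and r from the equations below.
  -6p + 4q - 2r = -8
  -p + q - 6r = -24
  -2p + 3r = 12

p = 0, q = 0, r = 4

Row-reduce the augmented matrix:
R1 ← R1 / (-6).
R2 ← R2 + 1·R1.
R3 ← R3 + 2·R1.
R2 ← R2 / (1/3).
R1 ← R1 + 2/3·R2.
R3 ← R3 + 4/3·R2.
R3 ← R3 / (-19).
R1 ← R1 + 11·R3.
R2 ← R2 + 17·R3.
Reading off the reduced rows gives p = 0, q = 0, r = 4.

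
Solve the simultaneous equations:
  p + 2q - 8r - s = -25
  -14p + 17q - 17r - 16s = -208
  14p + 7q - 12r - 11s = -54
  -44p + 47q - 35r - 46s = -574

Row-reduce:
R2 ← R2 + 14·R1.
R3 ← R3 − 14·R1.
R4 ← R4 + 44·R1.
R2 ← R2 / (45).
R1 ← R1 − 2·R2.
R3 ← R3 + 21·R2.
R4 ← R4 − 135·R2.
R3 ← R3 / (199/5).
R1 ← R1 + 34/15·R3.
R2 ← R2 + 43/15·R3.
Rank is 3 with 4 unknowns, leaving s free.

infinitely many solutions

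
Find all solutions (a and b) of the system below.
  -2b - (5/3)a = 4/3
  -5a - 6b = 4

Row-reduce:
R1 ← R1 / (-5/3).
R2 ← R2 + 5·R1.
Rank is 1 with 2 unknowns, leaving b free.

infinitely many solutions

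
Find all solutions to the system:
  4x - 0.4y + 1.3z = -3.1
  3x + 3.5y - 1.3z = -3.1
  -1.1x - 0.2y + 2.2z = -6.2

x = 0, y = -2, z = -3

Row-reduce the augmented matrix:
R1 ← R1 / (4).
R2 ← R2 − 3·R1.
R3 ← R3 + 11/10·R1.
R2 ← R2 / (19/5).
R1 ← R1 + 1/10·R2.
R3 ← R3 + 31/100·R2.
R3 ← R3 / (36053/15200).
R1 ← R1 − 403/1520·R3.
R2 ← R2 + 91/152·R3.
Reading off the reduced rows gives x = 0, y = -2, z = -3.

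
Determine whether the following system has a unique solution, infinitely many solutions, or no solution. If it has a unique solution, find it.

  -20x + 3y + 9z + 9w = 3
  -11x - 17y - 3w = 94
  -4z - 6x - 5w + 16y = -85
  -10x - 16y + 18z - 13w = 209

Row-reduce the augmented matrix:
R1 ← R1 / (-20).
R2 ← R2 + 11·R1.
R3 ← R3 + 6·R1.
R4 ← R4 + 10·R1.
R2 ← R2 / (-373/20).
R1 ← R1 + 3/20·R2.
R3 ← R3 − 151/10·R2.
R4 ← R4 + 35/2·R2.
R3 ← R3 / (-3994/373).
R1 ← R1 + 153/373·R3.
R2 ← R2 − 99/373·R3.
R4 ← R4 − 6768/373·R3.
R4 ← R4 / (-67889/1997).
R1 ← R1 − 621/3994·R4.
R2 ← R2 − 303/3994·R4.
R3 ← R3 − 5273/3994·R4.
Reading off the reduced rows gives x = 0, y = -5, z = 5, w = -3.

x = 0, y = -5, z = 5, w = -3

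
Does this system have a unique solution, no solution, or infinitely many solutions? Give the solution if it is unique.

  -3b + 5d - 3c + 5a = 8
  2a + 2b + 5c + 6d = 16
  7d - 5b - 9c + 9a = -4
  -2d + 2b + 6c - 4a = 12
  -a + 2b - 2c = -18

a = 0, b = -5, c = 4, d = 1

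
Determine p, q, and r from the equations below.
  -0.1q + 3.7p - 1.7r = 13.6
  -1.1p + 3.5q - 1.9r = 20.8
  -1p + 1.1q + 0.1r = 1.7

p = 1, q = 3, r = -6

Row-reduce the augmented matrix:
R1 ← R1 / (37/10).
R2 ← R2 + 11/10·R1.
R3 ← R3 + 1·R1.
R2 ← R2 / (642/185).
R1 ← R1 + 1/37·R2.
R3 ← R3 − 397/370·R2.
R3 ← R3 / (2467/6420).
R1 ← R1 + 307/642·R3.
R2 ← R2 + 445/642·R3.
Reading off the reduced rows gives p = 1, q = 3, r = -6.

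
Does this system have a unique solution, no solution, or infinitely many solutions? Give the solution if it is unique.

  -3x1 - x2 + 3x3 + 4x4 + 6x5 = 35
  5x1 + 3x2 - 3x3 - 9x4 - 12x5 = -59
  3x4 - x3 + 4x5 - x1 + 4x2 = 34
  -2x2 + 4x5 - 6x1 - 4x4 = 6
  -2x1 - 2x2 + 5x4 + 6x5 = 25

Row-reduce:
R1 ← R1 / (-3).
R2 ← R2 − 5·R1.
R3 ← R3 + 1·R1.
R4 ← R4 + 6·R1.
R5 ← R5 + 2·R1.
R2 ← R2 / (4/3).
R1 ← R1 − 1/3·R2.
R3 ← R3 − 13/3·R2.
R5 ← R5 + 4/3·R2.
R3 ← R3 / (-17/2).
R1 ← R1 + 3/2·R3.
R2 ← R2 − 3/2·R3.
R4 ← R4 + 6·R3.
R4 ← R4 / (-315/17).
R1 ← R1 + 81/34·R4.
R2 ← R2 + 2/17·R4.
R3 ← R3 + 37/34·R4.
Row 5 reduces to 0 = 1, a contradiction. The system is inconsistent.

no solution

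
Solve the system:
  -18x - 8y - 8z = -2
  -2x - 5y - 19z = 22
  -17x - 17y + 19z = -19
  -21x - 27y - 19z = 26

no solution

Row-reduce:
R1 ← R1 / (-18).
R2 ← R2 + 2·R1.
R3 ← R3 + 17·R1.
R4 ← R4 + 21·R1.
R2 ← R2 / (-37/9).
R1 ← R1 − 4/9·R2.
R3 ← R3 + 85/9·R2.
R4 ← R4 + 53/3·R2.
R3 ← R3 / (2522/37).
R1 ← R1 + 56/37·R3.
R2 ← R2 − 163/37·R3.
R4 ← R4 − 2522/37·R3.
Row 4 reduces to 0 = 1, a contradiction. The system is inconsistent.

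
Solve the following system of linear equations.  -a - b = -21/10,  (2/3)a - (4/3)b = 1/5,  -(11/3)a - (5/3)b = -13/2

Row-reduce the augmented matrix:
R1 ← R1 / (-1).
R2 ← R2 − 2/3·R1.
R3 ← R3 + 11/3·R1.
R2 ← R2 / (-2).
R1 ← R1 − 1·R2.
R3 ← R3 − 2·R2.
R3 reduces to 0 = 0, so the extra equation is consistent.
Reading off the reduced rows gives a = 3/2, b = 3/5.

a = 3/2, b = 3/5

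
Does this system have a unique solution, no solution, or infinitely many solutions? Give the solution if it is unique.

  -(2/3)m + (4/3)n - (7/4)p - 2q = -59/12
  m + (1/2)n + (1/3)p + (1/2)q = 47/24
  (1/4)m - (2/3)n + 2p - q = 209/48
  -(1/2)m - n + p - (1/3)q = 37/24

m = 11/4, n = -7/4, p = 1, q = -1/2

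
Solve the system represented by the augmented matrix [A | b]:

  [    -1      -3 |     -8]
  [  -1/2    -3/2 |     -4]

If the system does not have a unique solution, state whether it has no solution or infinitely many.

Row-reduce:
R1 ← R1 / (-1).
R2 ← R2 + 1/2·R1.
Rank is 1 with 2 unknowns, leaving x_2 free.

infinitely many solutions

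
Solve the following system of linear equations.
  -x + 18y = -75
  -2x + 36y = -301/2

no solution

Row-reduce:
R1 ← R1 / (-1).
R2 ← R2 + 2·R1.
Row 2 reduces to 0 = -1/2, a contradiction. The system is inconsistent.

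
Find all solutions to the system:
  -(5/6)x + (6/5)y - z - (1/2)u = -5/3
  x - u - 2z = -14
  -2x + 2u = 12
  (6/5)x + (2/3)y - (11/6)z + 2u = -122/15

x = -4, y = 0, z = 4, u = 2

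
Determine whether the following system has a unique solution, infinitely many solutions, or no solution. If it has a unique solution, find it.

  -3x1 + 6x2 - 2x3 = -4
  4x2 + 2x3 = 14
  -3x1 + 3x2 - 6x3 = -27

Row-reduce the augmented matrix:
R1 ← R1 / (-3).
R3 ← R3 + 3·R1.
R2 ← R2 / (4).
R1 ← R1 + 2·R2.
R3 ← R3 + 3·R2.
R3 ← R3 / (-5/2).
R1 ← R1 − 5/3·R3.
R2 ← R2 − 1/2·R3.
Reading off the reduced rows gives x1 = 0, x2 = 1, x3 = 5.

x1 = 0, x2 = 1, x3 = 5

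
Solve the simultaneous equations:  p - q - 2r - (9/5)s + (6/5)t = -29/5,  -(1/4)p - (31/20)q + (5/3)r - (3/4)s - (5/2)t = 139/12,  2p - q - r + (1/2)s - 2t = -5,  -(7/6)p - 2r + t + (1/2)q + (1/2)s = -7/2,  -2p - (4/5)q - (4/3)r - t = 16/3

no solution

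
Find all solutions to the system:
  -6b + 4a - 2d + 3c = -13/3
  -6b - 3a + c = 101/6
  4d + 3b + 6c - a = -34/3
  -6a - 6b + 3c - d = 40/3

a = -3/2, b = -5/2, c = -8/3, d = 8/3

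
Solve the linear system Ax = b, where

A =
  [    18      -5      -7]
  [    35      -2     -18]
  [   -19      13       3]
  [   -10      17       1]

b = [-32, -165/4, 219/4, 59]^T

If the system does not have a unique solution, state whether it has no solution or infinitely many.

Row-reduce the augmented matrix:
R1 ← R1 / (18).
R2 ← R2 − 35·R1.
R3 ← R3 + 19·R1.
R4 ← R4 + 10·R1.
R2 ← R2 / (139/18).
R1 ← R1 + 5/18·R2.
R3 ← R3 − 139/18·R2.
R4 ← R4 − 128/9·R2.
Swap R3 and R4.
R3 ← R3 / (722/139).
R1 ← R1 + 76/139·R3.
R2 ← R2 + 79/139·R3.
R4 reduces to 0 = 0, so the extra equation is consistent.
Reading off the reduced rows gives x_1 = -3/4, x_2 = 3, x_3 = 1/2.

x_1 = -3/4, x_2 = 3, x_3 = 1/2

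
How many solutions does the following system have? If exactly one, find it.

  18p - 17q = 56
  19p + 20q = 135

p = 5, q = 2

Row-reduce the augmented matrix:
R1 ← R1 / (18).
R2 ← R2 − 19·R1.
R2 ← R2 / (683/18).
R1 ← R1 + 17/18·R2.
Reading off the reduced rows gives p = 5, q = 2.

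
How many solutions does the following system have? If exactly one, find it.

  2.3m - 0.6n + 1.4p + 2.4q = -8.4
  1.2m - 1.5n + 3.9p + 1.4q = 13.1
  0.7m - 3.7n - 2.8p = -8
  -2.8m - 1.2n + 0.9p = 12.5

m = -2, n = -2, p = 5, q = -5

Row-reduce the augmented matrix:
R1 ← R1 / (23/10).
R2 ← R2 − 6/5·R1.
R3 ← R3 − 7/10·R1.
R4 ← R4 + 14/5·R1.
R2 ← R2 / (-273/230).
R1 ← R1 + 6/23·R2.
R3 ← R3 + 809/230·R2.
R4 ← R4 + 222/115·R2.
R3 ← R3 / (-11483/910).
R1 ← R1 + 8/91·R3.
R2 ← R2 + 243/91·R3.
R4 ← R4 + 2321/910·R3.
R4 ← R4 / (100505/34449).
R1 ← R1 − 35108/34449·R4.
R2 ← R2 − 4228/34449·R4.
R3 ← R3 − 3190/34449·R4.
Reading off the reduced rows gives m = -2, n = -2, p = 5, q = -5.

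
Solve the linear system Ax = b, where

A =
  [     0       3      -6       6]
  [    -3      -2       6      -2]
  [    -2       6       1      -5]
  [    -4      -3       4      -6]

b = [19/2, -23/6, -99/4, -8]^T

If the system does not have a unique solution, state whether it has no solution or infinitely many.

x_1 = 0, x_2 = -7/3, x_3 = -3/4, x_4 = 2

Row-reduce the augmented matrix:
Swap R1 and R2.
R1 ← R1 / (-3).
R3 ← R3 + 2·R1.
R4 ← R4 + 4·R1.
R2 ← R2 / (3).
R1 ← R1 − 2/3·R2.
R3 ← R3 − 22/3·R2.
R4 ← R4 + 1/3·R2.
R3 ← R3 / (35/3).
R1 ← R1 + 2/3·R3.
R2 ← R2 + 2·R3.
R4 ← R4 + 14/3·R3.
R4 ← R4 / (-10).
R1 ← R1 + 12/7·R4.
R2 ← R2 + 8/7·R4.
R3 ← R3 + 11/7·R4.
Reading off the reduced rows gives x_1 = 0, x_2 = -7/3, x_3 = -3/4, x_4 = 2.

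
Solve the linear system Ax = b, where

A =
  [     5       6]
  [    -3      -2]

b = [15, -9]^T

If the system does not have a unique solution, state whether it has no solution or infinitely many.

x_1 = 3, x_2 = 0

Row-reduce the augmented matrix:
R1 ← R1 / (5).
R2 ← R2 + 3·R1.
R2 ← R2 / (8/5).
R1 ← R1 − 6/5·R2.
Reading off the reduced rows gives x_1 = 3, x_2 = 0.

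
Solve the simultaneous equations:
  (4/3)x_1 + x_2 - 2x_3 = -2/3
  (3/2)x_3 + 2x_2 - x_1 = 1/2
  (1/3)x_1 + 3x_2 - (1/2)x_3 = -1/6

Row-reduce:
R1 ← R1 / (4/3).
R2 ← R2 + 1·R1.
R3 ← R3 − 1/3·R1.
R2 ← R2 / (11/4).
R1 ← R1 − 3/4·R2.
R3 ← R3 − 11/4·R2.
Rank is 2 with 3 unknowns, leaving x_3 free.

infinitely many solutions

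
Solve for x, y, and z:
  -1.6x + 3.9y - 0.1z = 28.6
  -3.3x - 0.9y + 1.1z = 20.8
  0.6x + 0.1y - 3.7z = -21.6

Row-reduce the augmented matrix:
R1 ← R1 / (-8/5).
R2 ← R2 + 33/10·R1.
R3 ← R3 − 3/5·R1.
R2 ← R2 / (-1431/160).
R1 ← R1 + 39/16·R2.
R3 ← R3 − 25/16·R2.
R3 ← R3 / (-25109/7155).
R1 ← R1 + 140/477·R3.
R2 ← R2 + 209/1431·R3.
Reading off the reduced rows gives x = -6, y = 5, z = 5.

x = -6, y = 5, z = 5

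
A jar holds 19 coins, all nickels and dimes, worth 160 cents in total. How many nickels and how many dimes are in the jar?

nickels: 6, dimes: 13

Let n = nickels, d = dimes.
  n + d = 19
  5n + 10d = 160
Row-reduce the augmented matrix:
R2 ← R2 − 5·R1.
R2 ← R2 / (5).
R1 ← R1 − 1·R2.
Reading off the reduced rows gives n = 6, d = 13.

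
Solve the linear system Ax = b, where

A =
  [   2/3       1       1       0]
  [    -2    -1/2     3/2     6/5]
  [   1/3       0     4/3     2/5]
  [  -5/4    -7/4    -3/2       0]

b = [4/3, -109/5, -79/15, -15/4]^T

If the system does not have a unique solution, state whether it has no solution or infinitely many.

Row-reduce the augmented matrix:
R1 ← R1 / (2/3).
R2 ← R2 + 2·R1.
R3 ← R3 − 1/3·R1.
R4 ← R4 + 5/4·R1.
R2 ← R2 / (5/2).
R1 ← R1 − 3/2·R2.
R3 ← R3 + 1/2·R2.
R4 ← R4 − 1/8·R2.
R3 ← R3 / (26/15).
R1 ← R1 + 6/5·R3.
R2 ← R2 − 9/5·R3.
R4 ← R4 − 3/20·R3.
R4 ← R4 / (-3/26).
R1 ← R1 + 18/65·R4.
R2 ← R2 + 12/65·R4.
R3 ← R3 − 24/65·R4.
Reading off the reduced rows gives x_1 = 5, x_2 = 2, x_3 = -4, x_4 = -4.

x_1 = 5, x_2 = 2, x_3 = -4, x_4 = -4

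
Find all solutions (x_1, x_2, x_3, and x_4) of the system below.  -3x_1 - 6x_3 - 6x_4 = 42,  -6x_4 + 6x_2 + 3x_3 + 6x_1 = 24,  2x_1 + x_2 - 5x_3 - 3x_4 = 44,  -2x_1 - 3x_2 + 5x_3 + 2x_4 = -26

Row-reduce the augmented matrix:
R1 ← R1 / (-3).
R2 ← R2 − 6·R1.
R3 ← R3 − 2·R1.
R4 ← R4 + 2·R1.
R2 ← R2 / (6).
R3 ← R3 − 1·R2.
R4 ← R4 + 3·R2.
R3 ← R3 / (-15/2).
R1 ← R1 − 2·R3.
R2 ← R2 + 3/2·R3.
R4 ← R4 − 9/2·R3.
R4 ← R4 / (-27/5).
R1 ← R1 − 14/15·R4.
R2 ← R2 + 11/5·R4.
R3 ← R3 − 8/15·R4.
Reading off the reduced rows gives x_1 = 6, x_2 = -6, x_3 = -4, x_4 = -6.

x_1 = 6, x_2 = -6, x_3 = -4, x_4 = -6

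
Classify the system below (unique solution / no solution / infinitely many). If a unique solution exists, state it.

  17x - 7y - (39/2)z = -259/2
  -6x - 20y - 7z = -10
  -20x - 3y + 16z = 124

no solution

Row-reduce:
R1 ← R1 / (17).
R2 ← R2 + 6·R1.
R3 ← R3 + 20·R1.
R2 ← R2 / (-382/17).
R1 ← R1 + 7/17·R2.
R3 ← R3 + 191/17·R2.
Row 3 reduces to 0 = -1/2, a contradiction. The system is inconsistent.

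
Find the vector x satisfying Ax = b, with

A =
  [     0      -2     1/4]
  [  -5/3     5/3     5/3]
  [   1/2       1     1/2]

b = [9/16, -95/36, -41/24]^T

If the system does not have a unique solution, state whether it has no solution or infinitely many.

x_1 = -2/3, x_2 = -1/2, x_3 = -7/4

Row-reduce the augmented matrix:
Swap R1 and R2.
R1 ← R1 / (-5/3).
R3 ← R3 − 1/2·R1.
R2 ← R2 / (-2).
R1 ← R1 + 1·R2.
R3 ← R3 − 3/2·R2.
R3 ← R3 / (19/16).
R1 ← R1 + 9/8·R3.
R2 ← R2 + 1/8·R3.
Reading off the reduced rows gives x_1 = -2/3, x_2 = -1/2, x_3 = -7/4.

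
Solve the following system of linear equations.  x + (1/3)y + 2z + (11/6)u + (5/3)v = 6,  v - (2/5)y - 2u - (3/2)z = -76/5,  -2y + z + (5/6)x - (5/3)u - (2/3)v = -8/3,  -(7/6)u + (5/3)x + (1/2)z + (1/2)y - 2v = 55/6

infinitely many solutions

Row-reduce:
R3 ← R3 − 5/6·R1.
R4 ← R4 − 5/3·R1.
R2 ← R2 / (-2/5).
R1 ← R1 − 1/3·R2.
R3 ← R3 + 41/18·R2.
R4 ← R4 + 1/18·R2.
R3 ← R3 / (63/8).
R1 ← R1 − 3/4·R3.
R2 ← R2 − 15/4·R3.
R4 ← R4 + 21/8·R3.
R4 ← R4 / (-131/108).
R1 ← R1 + 116/189·R4.
R2 ← R2 − 415/378·R4.
R3 ← R3 − 590/567·R4.
Rank is 4 with 5 unknowns, leaving v free.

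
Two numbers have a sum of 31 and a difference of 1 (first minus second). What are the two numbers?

first number: 16, second number: 15

Let x = first number, y = second number.
  x + y = 31
  x - y = 1
Row-reduce the augmented matrix:
R2 ← R2 − 1·R1.
R2 ← R2 / (-2).
R1 ← R1 − 1·R2.
Reading off the reduced rows gives x = 16, y = 15.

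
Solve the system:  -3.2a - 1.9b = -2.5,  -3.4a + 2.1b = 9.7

a = -1, b = 3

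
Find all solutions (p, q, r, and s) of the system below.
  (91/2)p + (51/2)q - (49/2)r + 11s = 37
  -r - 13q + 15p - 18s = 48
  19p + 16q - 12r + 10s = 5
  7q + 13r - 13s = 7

no solution

Row-reduce:
R1 ← R1 / (91/2).
R2 ← R2 − 15·R1.
R3 ← R3 − 19·R1.
R2 ← R2 / (-1948/91).
R1 ← R1 − 51/91·R2.
R3 ← R3 − 487/91·R2.
R4 ← R4 − 7·R2.
Swap R3 and R4.
R3 ← R3 / (7458/487).
R1 ← R1 + 172/487·R3.
R2 ← R2 + 161/487·R3.
Row 4 reduces to 0 = -3/2, a contradiction. The system is inconsistent.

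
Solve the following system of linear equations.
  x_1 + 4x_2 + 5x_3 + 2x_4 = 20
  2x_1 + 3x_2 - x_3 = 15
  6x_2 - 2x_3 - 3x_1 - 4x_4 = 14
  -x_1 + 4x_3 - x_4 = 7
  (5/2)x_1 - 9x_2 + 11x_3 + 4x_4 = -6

no solution

Row-reduce:
R2 ← R2 − 2·R1.
R3 ← R3 + 3·R1.
R4 ← R4 + 1·R1.
R5 ← R5 − 5/2·R1.
R2 ← R2 / (-5).
R1 ← R1 − 4·R2.
R3 ← R3 − 18·R2.
R4 ← R4 − 4·R2.
R5 ← R5 + 19·R2.
R3 ← R3 / (-133/5).
R1 ← R1 + 19/5·R3.
R2 ← R2 − 11/5·R3.
R4 ← R4 − 1/5·R3.
R5 ← R5 − 403/10·R3.
R4 ← R4 / (-305/133).
R1 ← R1 − 4/7·R4.
R2 ← R2 + 30/133·R4.
R3 ← R3 − 62/133·R4.
R5 ← R5 + 610/133·R4.
Row 5 reduces to 0 = 1, a contradiction. The system is inconsistent.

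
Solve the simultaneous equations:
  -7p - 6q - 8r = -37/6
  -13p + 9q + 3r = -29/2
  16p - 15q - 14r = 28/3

Row-reduce the augmented matrix:
R1 ← R1 / (-7).
R2 ← R2 + 13·R1.
R3 ← R3 − 16·R1.
R2 ← R2 / (141/7).
R1 ← R1 − 6/7·R2.
R3 ← R3 + 201/7·R2.
R3 ← R3 / (-321/47).
R1 ← R1 − 18/47·R3.
R2 ← R2 − 125/141·R3.
Reading off the reduced rows gives p = 1/2, q = -4/3, r = 4/3.

p = 1/2, q = -4/3, r = 4/3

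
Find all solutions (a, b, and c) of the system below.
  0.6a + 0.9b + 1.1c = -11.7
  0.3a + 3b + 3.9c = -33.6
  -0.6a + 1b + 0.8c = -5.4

Row-reduce the augmented matrix:
R1 ← R1 / (3/5).
R2 ← R2 − 3/10·R1.
R3 ← R3 + 3/5·R1.
R2 ← R2 / (51/20).
R1 ← R1 − 3/2·R2.
R3 ← R3 − 19/10·R2.
R3 ← R3 / (-152/255).
R1 ← R1 + 7/51·R3.
R2 ← R2 − 67/51·R3.
Reading off the reduced rows gives a = -4, b = -3, c = -6.

a = -4, b = -3, c = -6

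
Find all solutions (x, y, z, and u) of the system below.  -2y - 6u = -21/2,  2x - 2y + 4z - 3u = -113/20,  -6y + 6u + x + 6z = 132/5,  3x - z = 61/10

Row-reduce the augmented matrix:
Swap R1 and R2.
R1 ← R1 / (2).
R3 ← R3 − 1·R1.
R4 ← R4 − 3·R1.
R2 ← R2 / (-2).
R1 ← R1 + 1·R2.
R3 ← R3 + 5·R2.
R4 ← R4 − 3·R2.
R3 ← R3 / (4).
R1 ← R1 − 2·R3.
R4 ← R4 + 7·R3.
R4 ← R4 / (279/8).
R1 ← R1 + 39/4·R4.
R2 ← R2 − 3·R4.
R3 ← R3 − 45/8·R4.
Reading off the reduced rows gives x = 3/2, y = -3, z = -8/5, u = 11/4.

x = 3/2, y = -3, z = -8/5, u = 11/4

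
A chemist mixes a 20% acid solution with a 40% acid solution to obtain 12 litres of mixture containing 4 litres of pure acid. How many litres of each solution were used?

litres of solution A: 4, litres of solution B: 8

Let a = litres of solution A, b = litres of solution B.
  a + b = 12
  (1/5)a + (2/5)b = 4
Row-reduce the augmented matrix:
R2 ← R2 − 1/5·R1.
R2 ← R2 / (1/5).
R1 ← R1 − 1·R2.
Reading off the reduced rows gives a = 4, b = 8.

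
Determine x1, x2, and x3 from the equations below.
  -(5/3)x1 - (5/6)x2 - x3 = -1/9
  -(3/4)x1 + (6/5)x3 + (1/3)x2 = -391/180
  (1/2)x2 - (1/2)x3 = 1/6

Row-reduce the augmented matrix:
R1 ← R1 / (-5/3).
R2 ← R2 + 3/4·R1.
R2 ← R2 / (17/24).
R1 ← R1 − 1/2·R2.
R3 ← R3 − 1/2·R2.
R3 ← R3 / (-283/170).
R1 ← R1 + 48/85·R3.
R2 ← R2 − 198/85·R3.
Reading off the reduced rows gives x1 = 1, x2 = -2/3, x3 = -1.

x1 = 1, x2 = -2/3, x3 = -1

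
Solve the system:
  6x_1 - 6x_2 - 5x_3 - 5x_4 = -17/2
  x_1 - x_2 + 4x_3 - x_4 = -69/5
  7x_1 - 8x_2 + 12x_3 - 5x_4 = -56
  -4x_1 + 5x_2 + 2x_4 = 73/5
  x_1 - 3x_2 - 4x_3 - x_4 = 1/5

x_1 = 1, x_2 = 3, x_3 = -5/2, x_4 = 9/5

Row-reduce the augmented matrix:
R1 ← R1 / (6).
R2 ← R2 − 1·R1.
R3 ← R3 − 7·R1.
R4 ← R4 + 4·R1.
R5 ← R5 − 1·R1.
Swap R2 and R3.
R2 ← R2 / (-1).
R1 ← R1 + 1·R2.
R4 ← R4 − 1·R2.
R5 ← R5 + 2·R2.
R3 ← R3 / (29/6).
R1 ← R1 + 56/3·R3.
R2 ← R2 + 107/6·R3.
R4 ← R4 − 29/2·R3.
R5 ← R5 + 233/6·R3.
Swap R4 and R5.
R4 ← R4 / (-92/29).
R1 ← R1 + 67/29·R4.
R2 ← R2 + 42/29·R4.
R3 ← R3 + 1/29·R4.
R5 reduces to 0 = 0, so the extra equation is consistent.
Reading off the reduced rows gives x_1 = 1, x_2 = 3, x_3 = -5/2, x_4 = 9/5.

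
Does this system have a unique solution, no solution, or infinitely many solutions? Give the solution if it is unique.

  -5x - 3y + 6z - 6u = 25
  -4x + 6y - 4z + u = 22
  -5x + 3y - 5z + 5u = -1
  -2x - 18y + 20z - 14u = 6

Row-reduce:
R1 ← R1 / (-5).
R2 ← R2 + 4·R1.
R3 ← R3 + 5·R1.
R4 ← R4 + 2·R1.
R2 ← R2 / (42/5).
R1 ← R1 − 3/5·R2.
R3 ← R3 − 6·R2.
R4 ← R4 + 84/5·R2.
R3 ← R3 / (-33/7).
R1 ← R1 + 4/7·R3.
R2 ← R2 + 22/21·R3.
Rank is 3 with 4 unknowns, leaving u free.

infinitely many solutions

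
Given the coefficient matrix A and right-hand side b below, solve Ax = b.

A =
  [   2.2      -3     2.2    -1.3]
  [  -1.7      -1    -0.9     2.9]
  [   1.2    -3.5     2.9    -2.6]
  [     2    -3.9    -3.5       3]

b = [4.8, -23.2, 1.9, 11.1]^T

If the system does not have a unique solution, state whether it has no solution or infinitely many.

x_1 = 6, x_2 = 1, x_3 = -6, x_4 = -6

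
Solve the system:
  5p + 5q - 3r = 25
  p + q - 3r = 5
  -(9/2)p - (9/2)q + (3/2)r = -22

Row-reduce:
R1 ← R1 / (5).
R2 ← R2 − 1·R1.
R3 ← R3 + 9/2·R1.
R2 ← R2 / (-12/5).
R1 ← R1 + 3/5·R2.
R3 ← R3 + 6/5·R2.
Row 3 reduces to 0 = 1/2, a contradiction. The system is inconsistent.

no solution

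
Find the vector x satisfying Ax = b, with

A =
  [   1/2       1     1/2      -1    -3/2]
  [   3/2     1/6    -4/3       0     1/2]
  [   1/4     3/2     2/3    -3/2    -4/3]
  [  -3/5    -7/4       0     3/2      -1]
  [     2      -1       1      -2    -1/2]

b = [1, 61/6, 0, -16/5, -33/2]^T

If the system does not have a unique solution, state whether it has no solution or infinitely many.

x_1 = 2, x_2 = 6, x_3 = -5, x_4 = 5, x_5 = -1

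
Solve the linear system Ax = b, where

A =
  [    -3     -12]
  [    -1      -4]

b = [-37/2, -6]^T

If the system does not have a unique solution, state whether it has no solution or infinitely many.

Row-reduce:
R1 ← R1 / (-3).
R2 ← R2 + 1·R1.
Row 2 reduces to 0 = 1/6, a contradiction. The system is inconsistent.

no solution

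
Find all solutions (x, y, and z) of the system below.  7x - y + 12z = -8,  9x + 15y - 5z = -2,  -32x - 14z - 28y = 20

infinitely many solutions

Row-reduce:
R1 ← R1 / (7).
R2 ← R2 − 9·R1.
R3 ← R3 + 32·R1.
R2 ← R2 / (114/7).
R1 ← R1 + 1/7·R2.
R3 ← R3 + 228/7·R2.
Rank is 2 with 3 unknowns, leaving z free.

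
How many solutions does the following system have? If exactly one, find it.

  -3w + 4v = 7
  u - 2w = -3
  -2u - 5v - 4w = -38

u = 3, v = 4, w = 3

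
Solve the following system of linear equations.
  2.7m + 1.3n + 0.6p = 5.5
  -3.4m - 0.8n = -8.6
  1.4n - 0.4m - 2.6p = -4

Row-reduce the augmented matrix:
R1 ← R1 / (27/10).
R2 ← R2 + 17/5·R1.
R3 ← R3 + 2/5·R1.
R2 ← R2 / (113/135).
R1 ← R1 − 13/27·R2.
R3 ← R3 − 43/27·R2.
R3 ← R3 / (-2231/565).
R1 ← R1 + 24/113·R3.
R2 ← R2 − 102/113·R3.
Reading off the reduced rows gives m = 3, n = -2, p = 0.

m = 3, n = -2, p = 0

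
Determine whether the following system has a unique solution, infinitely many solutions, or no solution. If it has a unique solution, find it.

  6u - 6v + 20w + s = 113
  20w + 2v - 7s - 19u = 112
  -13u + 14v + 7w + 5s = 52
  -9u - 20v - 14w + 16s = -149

u = 1, v = 2, w = 6, s = -1

Row-reduce the augmented matrix:
R1 ← R1 / (6).
R2 ← R2 + 19·R1.
R3 ← R3 + 13·R1.
R4 ← R4 + 9·R1.
R2 ← R2 / (-17).
R1 ← R1 + 1·R2.
R3 ← R3 − 1·R2.
R4 ← R4 + 29·R2.
R3 ← R3 / (939/17).
R1 ← R1 + 80/51·R3.
R2 ← R2 + 250/51·R3.
R4 ← R4 + 6434/51·R3.
R4 ← R4 / (112378/2817).
R1 ← R1 − 1660/2817·R4.
R2 ← R2 − 4741/5634·R4.
R3 ← R3 − 118/939·R4.
Reading off the reduced rows gives u = 1, v = 2, w = 6, s = -1.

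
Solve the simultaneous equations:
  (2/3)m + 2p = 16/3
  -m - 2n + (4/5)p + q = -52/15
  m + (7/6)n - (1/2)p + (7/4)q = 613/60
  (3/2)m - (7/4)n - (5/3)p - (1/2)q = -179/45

m = 3, n = 12/5, p = 5/3, q = 3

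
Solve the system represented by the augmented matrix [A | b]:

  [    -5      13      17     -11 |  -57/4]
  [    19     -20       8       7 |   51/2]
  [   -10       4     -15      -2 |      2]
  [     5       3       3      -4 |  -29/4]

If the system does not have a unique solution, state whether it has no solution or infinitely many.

x_1 = -1, x_2 = -11/4, x_3 = 0, x_4 = -3/2

Row-reduce the augmented matrix:
R1 ← R1 / (-5).
R2 ← R2 − 19·R1.
R3 ← R3 + 10·R1.
R4 ← R4 − 5·R1.
R2 ← R2 / (147/5).
R1 ← R1 + 13/5·R2.
R3 ← R3 + 22·R2.
R4 ← R4 − 16·R2.
R3 ← R3 / (261/49).
R1 ← R1 − 148/49·R3.
R2 ← R2 − 121/49·R3.
R4 ← R4 + 956/49·R3.
R4 ← R4 / (-4747/261).
R1 ← R1 − 665/261·R4.
R2 ← R2 − 422/261·R4.
R3 ← R3 + 296/261·R4.
Reading off the reduced rows gives x_1 = -1, x_2 = -11/4, x_3 = 0, x_4 = -3/2.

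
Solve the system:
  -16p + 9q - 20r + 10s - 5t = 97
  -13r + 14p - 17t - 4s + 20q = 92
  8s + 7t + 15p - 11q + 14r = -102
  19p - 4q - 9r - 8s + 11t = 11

infinitely many solutions

Row-reduce:
R1 ← R1 / (-16).
R2 ← R2 − 14·R1.
R3 ← R3 − 15·R1.
R4 ← R4 − 19·R1.
R2 ← R2 / (223/8).
R1 ← R1 + 9/16·R2.
R3 ← R3 + 41/16·R2.
R4 ← R4 − 107/16·R2.
R3 ← R3 / (-3369/446).
R1 ← R1 − 283/446·R3.
R2 ← R2 + 244/223·R3.
R4 ← R4 + 11343/446·R3.
R4 ← R4 / (-64274/1123).
R1 ← R1 − 1086/1123·R4.
R2 ← R2 + 2706/1123·R4.
R3 ← R3 + 2648/1123·R4.
Rank is 4 with 5 unknowns, leaving t free.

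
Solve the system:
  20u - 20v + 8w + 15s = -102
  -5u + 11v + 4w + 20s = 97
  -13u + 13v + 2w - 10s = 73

infinitely many solutions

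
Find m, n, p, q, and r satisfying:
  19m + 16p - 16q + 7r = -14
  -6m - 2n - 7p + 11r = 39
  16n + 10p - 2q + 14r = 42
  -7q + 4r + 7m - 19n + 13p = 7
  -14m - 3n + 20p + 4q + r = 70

Row-reduce the augmented matrix:
R1 ← R1 / (19).
R2 ← R2 + 6·R1.
R4 ← R4 − 7·R1.
R5 ← R5 + 14·R1.
R2 ← R2 / (-2).
R3 ← R3 − 16·R2.
R4 ← R4 + 19·R2.
R5 ← R5 + 3·R2.
R3 ← R3 / (-106/19).
R1 ← R1 − 16/19·R3.
R2 ← R2 − 37/38·R3.
R4 ← R4 − 973/38·R3.
R5 ← R5 − 1319/38·R3.
R4 ← R4 / (-15667/106).
R1 ← R1 + 384/53·R4.
R2 ← R2 + 517/106·R4.
R3 ← R3 − 403/53·R4.
R5 ← R5 + 27999/106·R4.
R5 ← R5 / (-453633/15667).
R1 ← R1 + 37769/15667·R5.
R2 ← R2 − 3930/15667·R5.
R3 ← R3 − 6631/15667·R5.
R4 ← R4 + 45074/15667·R5.
Reading off the reduced rows gives m = -4, n = 0, p = 1, q = -2, r = 2.

m = -4, n = 0, p = 1, q = -2, r = 2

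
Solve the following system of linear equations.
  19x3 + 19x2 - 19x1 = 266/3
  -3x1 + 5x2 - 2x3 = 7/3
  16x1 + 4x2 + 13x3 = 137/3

Row-reduce the augmented matrix:
R1 ← R1 / (-19).
R2 ← R2 + 3·R1.
R3 ← R3 − 16·R1.
R2 ← R2 / (2).
R1 ← R1 + 1·R2.
R3 ← R3 − 20·R2.
R3 ← R3 / (79).
R1 ← R1 + 7/2·R3.
R2 ← R2 + 5/2·R3.
Reading off the reduced rows gives x1 = 0, x2 = 5/3, x3 = 3.

x1 = 0, x2 = 5/3, x3 = 3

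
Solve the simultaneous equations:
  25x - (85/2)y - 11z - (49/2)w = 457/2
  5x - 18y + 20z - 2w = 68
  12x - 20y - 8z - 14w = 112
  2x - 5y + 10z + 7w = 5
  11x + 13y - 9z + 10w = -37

Row-reduce:
R1 ← R1 / (25).
R2 ← R2 − 5·R1.
R3 ← R3 − 12·R1.
R4 ← R4 − 2·R1.
R5 ← R5 − 11·R1.
R2 ← R2 / (-19/2).
R1 ← R1 + 17/10·R2.
R3 ← R3 − 2/5·R2.
R4 ← R4 + 8/5·R2.
R5 ← R5 − 317/10·R2.
R3 ← R3 / (-848/475).
R1 ← R1 + 2096/475·R3.
R2 ← R2 + 222/95·R3.
R4 ← R4 − 3392/475·R3.
R5 ← R5 − 33211/475·R3.
Swap R4 and R5.
R4 ← R4 / (-22255/424).
R1 ← R1 − 198/53·R4.
R2 ← R2 − 523/212·R4.
R3 ← R3 − 503/424·R4.
Row 5 reduces to 0 = -4, a contradiction. The system is inconsistent.

no solution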